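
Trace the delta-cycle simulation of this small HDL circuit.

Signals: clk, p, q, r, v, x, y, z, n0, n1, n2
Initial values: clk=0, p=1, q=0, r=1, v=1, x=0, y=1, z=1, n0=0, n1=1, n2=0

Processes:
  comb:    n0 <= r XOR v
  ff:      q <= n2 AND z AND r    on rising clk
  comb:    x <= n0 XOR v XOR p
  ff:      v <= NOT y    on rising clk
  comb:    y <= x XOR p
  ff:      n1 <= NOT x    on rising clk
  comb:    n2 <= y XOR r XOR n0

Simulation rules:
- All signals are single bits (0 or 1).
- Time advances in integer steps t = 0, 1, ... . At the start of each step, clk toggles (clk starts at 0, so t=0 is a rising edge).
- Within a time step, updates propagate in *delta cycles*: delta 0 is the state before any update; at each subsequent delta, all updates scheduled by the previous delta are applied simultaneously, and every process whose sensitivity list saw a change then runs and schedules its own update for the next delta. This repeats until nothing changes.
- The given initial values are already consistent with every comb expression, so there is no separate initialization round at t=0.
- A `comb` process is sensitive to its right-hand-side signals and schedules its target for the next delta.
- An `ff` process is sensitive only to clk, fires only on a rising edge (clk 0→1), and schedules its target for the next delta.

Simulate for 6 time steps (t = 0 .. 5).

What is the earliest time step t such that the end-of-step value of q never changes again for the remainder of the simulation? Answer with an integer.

t=0 Δ0: clk=0 r=1 y=1 x=0 n2=0 q=0 n1=1 n0=0 z=1 v=1 p=1
  Δ1: clk:0→1
  Δ2: v:1→0
  Δ3: x:0→1, n0:0→1
  Δ4: y:1→0, x:1→0, n2:0→1
  Δ5: y:0→1, n2:1→0
  Δ6: n2:0→1
  (6Δ to stable)
t=1 Δ0: clk=1 r=1 y=1 x=0 n2=1 q=0 n1=1 n0=1 z=1 v=0 p=1
  Δ1: clk:1→0
  (1Δ to stable)
t=2 Δ0: clk=0 r=1 y=1 x=0 n2=1 q=0 n1=1 n0=1 z=1 v=0 p=1
  Δ1: clk:0→1
  Δ2: q:0→1
  (2Δ to stable)
t=3 Δ0: clk=1 r=1 y=1 x=0 n2=1 q=1 n1=1 n0=1 z=1 v=0 p=1
  Δ1: clk:1→0
  (1Δ to stable)
t=4 Δ0: clk=0 r=1 y=1 x=0 n2=1 q=1 n1=1 n0=1 z=1 v=0 p=1
  Δ1: clk:0→1
  (1Δ to stable)
t=5 Δ0: clk=1 r=1 y=1 x=0 n2=1 q=1 n1=1 n0=1 z=1 v=0 p=1
  Δ1: clk:1→0
  (1Δ to stable)

2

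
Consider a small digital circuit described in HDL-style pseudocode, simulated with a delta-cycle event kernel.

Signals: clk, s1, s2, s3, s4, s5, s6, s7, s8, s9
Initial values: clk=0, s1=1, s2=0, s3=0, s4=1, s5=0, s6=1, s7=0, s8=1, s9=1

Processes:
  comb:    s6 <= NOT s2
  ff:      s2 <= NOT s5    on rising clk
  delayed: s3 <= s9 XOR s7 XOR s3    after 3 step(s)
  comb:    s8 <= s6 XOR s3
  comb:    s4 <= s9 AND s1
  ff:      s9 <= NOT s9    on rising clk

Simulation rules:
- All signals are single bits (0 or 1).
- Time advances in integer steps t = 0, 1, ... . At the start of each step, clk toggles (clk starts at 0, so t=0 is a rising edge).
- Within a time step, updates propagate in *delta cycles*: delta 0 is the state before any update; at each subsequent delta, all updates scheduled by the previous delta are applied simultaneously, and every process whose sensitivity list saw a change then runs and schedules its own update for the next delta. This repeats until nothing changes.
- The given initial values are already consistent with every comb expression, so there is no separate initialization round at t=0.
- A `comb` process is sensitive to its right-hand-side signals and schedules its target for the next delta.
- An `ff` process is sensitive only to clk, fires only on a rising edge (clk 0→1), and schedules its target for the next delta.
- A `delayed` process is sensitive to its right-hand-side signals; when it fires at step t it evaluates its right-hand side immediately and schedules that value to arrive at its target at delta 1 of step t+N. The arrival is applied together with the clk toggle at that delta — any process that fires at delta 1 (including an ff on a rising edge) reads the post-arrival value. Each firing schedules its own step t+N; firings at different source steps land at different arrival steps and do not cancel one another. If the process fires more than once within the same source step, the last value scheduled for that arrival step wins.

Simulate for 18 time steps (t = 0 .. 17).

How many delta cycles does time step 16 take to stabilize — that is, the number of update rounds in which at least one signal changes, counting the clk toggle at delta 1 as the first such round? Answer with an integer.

3

t=0 Δ0: s8=1 clk=0 s6=1 s7=0 s3=0 s5=0 s1=1 s9=1 s2=0 s4=1
  Δ1: clk:0→1
  Δ2: s9:1→0, s2:0→1
  Δ3: s6:1→0, s4:1→0
  Δ4: s8:1→0
  (4Δ to stable)
t=1 Δ0: s8=0 clk=1 s6=0 s7=0 s3=0 s5=0 s1=1 s9=0 s2=1 s4=0
  Δ1: clk:1→0
  (1Δ to stable)
t=2 Δ0: s8=0 clk=0 s6=0 s7=0 s3=0 s5=0 s1=1 s9=0 s2=1 s4=0
  Δ1: clk:0→1
  Δ2: s9:0→1
  Δ3: s4:0→1
  (3Δ to stable)
t=3 Δ0: s8=0 clk=1 s6=0 s7=0 s3=0 s5=0 s1=1 s9=1 s2=1 s4=1
  Δ1: clk:1→0
  (1Δ to stable)
t=4 Δ0: s8=0 clk=0 s6=0 s7=0 s3=0 s5=0 s1=1 s9=1 s2=1 s4=1
  Δ1: clk:0→1
  Δ2: s9:1→0
  Δ3: s4:1→0
  (3Δ to stable)
t=5 Δ0: s8=0 clk=1 s6=0 s7=0 s3=0 s5=0 s1=1 s9=0 s2=1 s4=0
  Δ1: clk:1→0, s3:0→1
  Δ2: s8:0→1
  (2Δ to stable)
t=6 Δ0: s8=1 clk=0 s6=0 s7=0 s3=1 s5=0 s1=1 s9=0 s2=1 s4=0
  Δ1: clk:0→1
  Δ2: s9:0→1
  Δ3: s4:0→1
  (3Δ to stable)
t=7 Δ0: s8=1 clk=1 s6=0 s7=0 s3=1 s5=0 s1=1 s9=1 s2=1 s4=1
  Δ1: clk:1→0, s3:1→0
  Δ2: s8:1→0
  (2Δ to stable)
t=8 Δ0: s8=0 clk=0 s6=0 s7=0 s3=0 s5=0 s1=1 s9=1 s2=1 s4=1
  Δ1: clk:0→1, s3:0→1
  Δ2: s8:0→1, s9:1→0
  Δ3: s4:1→0
  (3Δ to stable)
t=9 Δ0: s8=1 clk=1 s6=0 s7=0 s3=1 s5=0 s1=1 s9=0 s2=1 s4=0
  Δ1: clk:1→0, s3:1→0
  Δ2: s8:1→0
  (2Δ to stable)
t=10 Δ0: s8=0 clk=0 s6=0 s7=0 s3=0 s5=0 s1=1 s9=0 s2=1 s4=0
  Δ1: clk:0→1, s3:0→1
  Δ2: s8:0→1, s9:0→1
  Δ3: s4:0→1
  (3Δ to stable)
t=11 Δ0: s8=1 clk=1 s6=0 s7=0 s3=1 s5=0 s1=1 s9=1 s2=1 s4=1
  Δ1: clk:1→0
  (1Δ to stable)
t=12 Δ0: s8=1 clk=0 s6=0 s7=0 s3=1 s5=0 s1=1 s9=1 s2=1 s4=1
  Δ1: clk:0→1, s3:1→0
  Δ2: s8:1→0, s9:1→0
  Δ3: s4:1→0
  (3Δ to stable)
t=13 Δ0: s8=0 clk=1 s6=0 s7=0 s3=0 s5=0 s1=1 s9=0 s2=1 s4=0
  Δ1: clk:1→0
  (1Δ to stable)
t=14 Δ0: s8=0 clk=0 s6=0 s7=0 s3=0 s5=0 s1=1 s9=0 s2=1 s4=0
  Δ1: clk:0→1
  Δ2: s9:0→1
  Δ3: s4:0→1
  (3Δ to stable)
t=15 Δ0: s8=0 clk=1 s6=0 s7=0 s3=0 s5=0 s1=1 s9=1 s2=1 s4=1
  Δ1: clk:1→0
  (1Δ to stable)
t=16 Δ0: s8=0 clk=0 s6=0 s7=0 s3=0 s5=0 s1=1 s9=1 s2=1 s4=1
  Δ1: clk:0→1
  Δ2: s9:1→0
  Δ3: s4:1→0
  (3Δ to stable)
t=17 Δ0: s8=0 clk=1 s6=0 s7=0 s3=0 s5=0 s1=1 s9=0 s2=1 s4=0
  Δ1: clk:1→0, s3:0→1
  Δ2: s8:0→1
  (2Δ to stable)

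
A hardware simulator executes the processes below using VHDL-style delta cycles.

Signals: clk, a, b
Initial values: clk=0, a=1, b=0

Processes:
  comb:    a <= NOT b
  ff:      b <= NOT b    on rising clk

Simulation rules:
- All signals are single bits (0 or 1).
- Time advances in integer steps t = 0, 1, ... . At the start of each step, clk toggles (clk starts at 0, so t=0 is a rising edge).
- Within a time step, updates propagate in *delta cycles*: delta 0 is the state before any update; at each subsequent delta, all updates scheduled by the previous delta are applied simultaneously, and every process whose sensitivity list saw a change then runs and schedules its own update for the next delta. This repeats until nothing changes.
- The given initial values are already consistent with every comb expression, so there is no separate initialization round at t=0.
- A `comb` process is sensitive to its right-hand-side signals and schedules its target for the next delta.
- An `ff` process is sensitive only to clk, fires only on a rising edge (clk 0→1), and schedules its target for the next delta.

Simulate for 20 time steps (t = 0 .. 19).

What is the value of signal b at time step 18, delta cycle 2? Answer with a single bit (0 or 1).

0

[bits: a,clk,b]
t=0: Δ0=100 Δ1=110 Δ2=111 Δ3=011 | 3Δ
t=1: Δ0=011 Δ1=001 | 1Δ
t=2: Δ0=001 Δ1=011 Δ2=010 Δ3=110 | 3Δ
t=3: Δ0=110 Δ1=100 | 1Δ
t=4: Δ0=100 Δ1=110 Δ2=111 Δ3=011 | 3Δ
t=5: Δ0=011 Δ1=001 | 1Δ
t=6: Δ0=001 Δ1=011 Δ2=010 Δ3=110 | 3Δ
t=7: Δ0=110 Δ1=100 | 1Δ
t=8: Δ0=100 Δ1=110 Δ2=111 Δ3=011 | 3Δ
t=9: Δ0=011 Δ1=001 | 1Δ
t=10: Δ0=001 Δ1=011 Δ2=010 Δ3=110 | 3Δ
t=11: Δ0=110 Δ1=100 | 1Δ
t=12: Δ0=100 Δ1=110 Δ2=111 Δ3=011 | 3Δ
t=13: Δ0=011 Δ1=001 | 1Δ
t=14: Δ0=001 Δ1=011 Δ2=010 Δ3=110 | 3Δ
t=15: Δ0=110 Δ1=100 | 1Δ
t=16: Δ0=100 Δ1=110 Δ2=111 Δ3=011 | 3Δ
t=17: Δ0=011 Δ1=001 | 1Δ
t=18: Δ0=001 Δ1=011 Δ2=010 Δ3=110 | 3Δ
t=19: Δ0=110 Δ1=100 | 1Δ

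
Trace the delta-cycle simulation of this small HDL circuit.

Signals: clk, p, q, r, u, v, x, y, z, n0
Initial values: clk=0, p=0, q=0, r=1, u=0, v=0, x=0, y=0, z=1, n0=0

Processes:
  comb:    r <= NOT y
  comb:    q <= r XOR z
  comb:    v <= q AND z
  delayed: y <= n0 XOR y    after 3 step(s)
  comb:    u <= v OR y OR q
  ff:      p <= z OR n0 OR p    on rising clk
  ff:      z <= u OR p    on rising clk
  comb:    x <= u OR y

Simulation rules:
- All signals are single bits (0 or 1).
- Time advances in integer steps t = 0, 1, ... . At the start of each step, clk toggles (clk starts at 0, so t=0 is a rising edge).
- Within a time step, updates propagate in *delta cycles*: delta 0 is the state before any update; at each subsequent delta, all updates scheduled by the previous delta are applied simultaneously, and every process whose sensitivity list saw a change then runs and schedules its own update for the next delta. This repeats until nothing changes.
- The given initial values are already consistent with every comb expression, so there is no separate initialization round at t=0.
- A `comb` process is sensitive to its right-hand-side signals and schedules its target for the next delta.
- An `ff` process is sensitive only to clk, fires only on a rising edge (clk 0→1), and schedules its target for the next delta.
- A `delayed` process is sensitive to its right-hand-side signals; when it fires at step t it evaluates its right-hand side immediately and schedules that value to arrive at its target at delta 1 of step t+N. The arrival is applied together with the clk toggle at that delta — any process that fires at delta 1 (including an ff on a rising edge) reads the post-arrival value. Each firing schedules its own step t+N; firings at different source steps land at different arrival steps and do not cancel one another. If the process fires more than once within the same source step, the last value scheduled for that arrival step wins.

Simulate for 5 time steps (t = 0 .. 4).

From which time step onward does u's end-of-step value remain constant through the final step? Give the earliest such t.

2

[bits: p,z,r,clk,v,q,n0,y,x,u]
t=0: Δ0=0110000000 Δ1=0111000000 Δ2=1011000000 Δ3=1011010000 Δ4=1011010001 Δ5=1011010011 | 5Δ
t=1: Δ0=1011010011 Δ1=1010010011 | 1Δ
t=2: Δ0=1010010011 Δ1=1011010011 Δ2=1111010011 Δ3=1111100011 Δ4=1111000011 Δ5=1111000010 Δ6=1111000000 | 6Δ
t=3: Δ0=1111000000 Δ1=1110000000 | 1Δ
t=4: Δ0=1110000000 Δ1=1111000000 | 1Δ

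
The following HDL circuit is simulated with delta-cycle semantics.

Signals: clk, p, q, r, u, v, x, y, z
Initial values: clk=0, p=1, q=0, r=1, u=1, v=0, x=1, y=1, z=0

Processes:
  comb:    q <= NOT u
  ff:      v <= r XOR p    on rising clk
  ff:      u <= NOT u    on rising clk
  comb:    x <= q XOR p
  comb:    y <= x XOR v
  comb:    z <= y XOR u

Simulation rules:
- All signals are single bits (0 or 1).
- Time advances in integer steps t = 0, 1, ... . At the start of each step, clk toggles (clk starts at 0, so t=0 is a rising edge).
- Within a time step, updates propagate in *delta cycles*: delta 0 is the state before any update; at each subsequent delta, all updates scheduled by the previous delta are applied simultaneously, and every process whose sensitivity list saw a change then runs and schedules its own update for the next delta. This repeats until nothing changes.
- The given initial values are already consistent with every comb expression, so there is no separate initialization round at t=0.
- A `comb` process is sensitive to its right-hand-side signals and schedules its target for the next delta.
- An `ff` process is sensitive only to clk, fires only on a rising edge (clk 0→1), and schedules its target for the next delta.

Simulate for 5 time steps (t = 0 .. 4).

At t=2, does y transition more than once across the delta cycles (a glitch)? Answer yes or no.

[bits: z,u,p,y,r,q,v,x,clk]
t=0: Δ0=011110010 Δ1=011110011 Δ2=001110011 Δ3=101111011 Δ4=101111001 Δ5=101011001 Δ6=001011001 | 6Δ
t=1: Δ0=001011001 Δ1=001011000 | 1Δ
t=2: Δ0=001011000 Δ1=001011001 Δ2=011011001 Δ3=111010001 Δ4=111010011 Δ5=111110011 Δ6=011110011 | 6Δ
t=3: Δ0=011110011 Δ1=011110010 | 1Δ
t=4: Δ0=011110010 Δ1=011110011 Δ2=001110011 Δ3=101111011 Δ4=101111001 Δ5=101011001 Δ6=001011001 | 6Δ

no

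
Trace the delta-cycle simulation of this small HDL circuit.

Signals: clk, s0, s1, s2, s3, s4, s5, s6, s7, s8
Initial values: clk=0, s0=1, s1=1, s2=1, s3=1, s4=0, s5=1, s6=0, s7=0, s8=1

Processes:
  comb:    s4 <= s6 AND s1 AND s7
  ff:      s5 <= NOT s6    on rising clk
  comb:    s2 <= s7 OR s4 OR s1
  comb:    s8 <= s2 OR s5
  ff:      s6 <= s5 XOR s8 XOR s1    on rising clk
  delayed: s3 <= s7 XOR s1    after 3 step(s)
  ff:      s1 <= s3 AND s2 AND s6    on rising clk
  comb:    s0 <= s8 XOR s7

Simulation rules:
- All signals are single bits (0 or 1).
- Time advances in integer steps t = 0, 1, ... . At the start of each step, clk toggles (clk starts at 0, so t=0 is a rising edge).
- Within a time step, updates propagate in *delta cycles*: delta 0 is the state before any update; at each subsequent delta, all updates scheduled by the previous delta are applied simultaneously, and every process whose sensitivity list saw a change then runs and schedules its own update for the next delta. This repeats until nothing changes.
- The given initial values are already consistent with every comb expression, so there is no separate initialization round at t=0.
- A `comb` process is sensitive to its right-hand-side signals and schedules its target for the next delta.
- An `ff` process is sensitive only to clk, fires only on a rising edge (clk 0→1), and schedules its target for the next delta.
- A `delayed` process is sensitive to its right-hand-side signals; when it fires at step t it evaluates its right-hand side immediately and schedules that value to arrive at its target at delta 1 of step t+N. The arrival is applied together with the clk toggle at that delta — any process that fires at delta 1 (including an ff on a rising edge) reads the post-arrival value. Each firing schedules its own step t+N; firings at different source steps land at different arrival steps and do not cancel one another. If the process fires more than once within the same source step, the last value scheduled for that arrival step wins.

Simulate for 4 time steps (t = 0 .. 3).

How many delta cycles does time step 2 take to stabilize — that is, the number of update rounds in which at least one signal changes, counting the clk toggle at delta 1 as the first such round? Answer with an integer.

4

t=0 Δ0: s8=1 clk=0 s5=1 s3=1 s6=0 s7=0 s2=1 s4=0 s0=1 s1=1
  Δ1: clk:0→1
  Δ2: s6:0→1, s1:1→0
  Δ3: s2:1→0
  (3Δ to stable)
t=1 Δ0: s8=1 clk=1 s5=1 s3=1 s6=1 s7=0 s2=0 s4=0 s0=1 s1=0
  Δ1: clk:1→0
  (1Δ to stable)
t=2 Δ0: s8=1 clk=0 s5=1 s3=1 s6=1 s7=0 s2=0 s4=0 s0=1 s1=0
  Δ1: clk:0→1
  Δ2: s5:1→0, s6:1→0
  Δ3: s8:1→0
  Δ4: s0:1→0
  (4Δ to stable)
t=3 Δ0: s8=0 clk=1 s5=0 s3=1 s6=0 s7=0 s2=0 s4=0 s0=0 s1=0
  Δ1: clk:1→0, s3:1→0
  (1Δ to stable)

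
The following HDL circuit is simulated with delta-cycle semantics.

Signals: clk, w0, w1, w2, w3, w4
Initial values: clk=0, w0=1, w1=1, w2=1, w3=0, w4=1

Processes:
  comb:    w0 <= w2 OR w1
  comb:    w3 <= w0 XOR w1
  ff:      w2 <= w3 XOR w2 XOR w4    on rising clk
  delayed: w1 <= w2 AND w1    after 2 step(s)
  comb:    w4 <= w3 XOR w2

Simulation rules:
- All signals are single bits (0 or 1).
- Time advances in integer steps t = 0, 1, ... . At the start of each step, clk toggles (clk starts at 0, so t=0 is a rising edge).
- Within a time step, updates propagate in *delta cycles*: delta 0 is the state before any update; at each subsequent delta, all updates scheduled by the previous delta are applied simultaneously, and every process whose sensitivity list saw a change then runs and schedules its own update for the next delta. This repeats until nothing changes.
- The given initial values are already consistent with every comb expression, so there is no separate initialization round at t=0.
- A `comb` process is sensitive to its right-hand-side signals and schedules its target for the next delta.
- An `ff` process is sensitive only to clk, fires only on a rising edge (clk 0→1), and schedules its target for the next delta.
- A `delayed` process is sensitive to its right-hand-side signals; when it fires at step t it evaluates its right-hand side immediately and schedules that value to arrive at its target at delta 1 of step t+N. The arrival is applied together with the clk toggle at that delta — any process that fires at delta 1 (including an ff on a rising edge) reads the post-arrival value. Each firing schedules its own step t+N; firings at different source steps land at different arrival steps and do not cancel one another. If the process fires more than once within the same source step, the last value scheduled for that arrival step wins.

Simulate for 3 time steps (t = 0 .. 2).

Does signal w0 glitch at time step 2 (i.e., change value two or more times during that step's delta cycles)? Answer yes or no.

no

[bits: clk,w1,w2,w0,w4,w3]
t=0: Δ0=011110 Δ1=111110 Δ2=110110 Δ3=110100 | 3Δ
t=1: Δ0=110100 Δ1=010100 | 1Δ
t=2: Δ0=010100 Δ1=100100 Δ2=100001 Δ3=100010 Δ4=100000 | 4Δ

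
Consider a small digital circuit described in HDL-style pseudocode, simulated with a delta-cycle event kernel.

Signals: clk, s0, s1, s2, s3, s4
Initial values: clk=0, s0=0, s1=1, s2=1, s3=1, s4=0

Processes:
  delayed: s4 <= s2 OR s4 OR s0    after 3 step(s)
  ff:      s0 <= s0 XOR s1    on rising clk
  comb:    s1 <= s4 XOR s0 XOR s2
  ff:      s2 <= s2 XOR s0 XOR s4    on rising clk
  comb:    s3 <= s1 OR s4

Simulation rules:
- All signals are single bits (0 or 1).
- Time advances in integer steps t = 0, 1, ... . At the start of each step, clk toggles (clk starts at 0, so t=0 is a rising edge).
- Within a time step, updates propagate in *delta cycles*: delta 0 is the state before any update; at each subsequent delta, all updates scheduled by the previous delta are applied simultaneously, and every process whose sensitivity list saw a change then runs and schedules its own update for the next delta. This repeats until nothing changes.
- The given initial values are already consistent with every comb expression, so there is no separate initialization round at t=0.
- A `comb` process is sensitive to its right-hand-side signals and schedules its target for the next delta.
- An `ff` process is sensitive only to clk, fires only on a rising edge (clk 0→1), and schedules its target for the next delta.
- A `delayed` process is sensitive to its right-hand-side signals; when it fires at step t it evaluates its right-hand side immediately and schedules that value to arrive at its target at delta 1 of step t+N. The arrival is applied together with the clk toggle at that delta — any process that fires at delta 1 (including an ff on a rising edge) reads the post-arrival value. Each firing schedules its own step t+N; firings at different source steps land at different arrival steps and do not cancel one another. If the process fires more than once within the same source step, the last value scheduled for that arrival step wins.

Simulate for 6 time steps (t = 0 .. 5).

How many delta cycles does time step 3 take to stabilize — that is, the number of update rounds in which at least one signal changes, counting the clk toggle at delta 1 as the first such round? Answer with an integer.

[bits: clk,s3,s0,s1,s4,s2]
t=0: Δ0=010101 Δ1=110101 Δ2=111101 Δ3=111001 Δ4=101001 | 4Δ
t=1: Δ0=101001 Δ1=001001 | 1Δ
t=2: Δ0=001001 Δ1=101001 Δ2=101000 Δ3=101100 Δ4=111100 | 4Δ
t=3: Δ0=111100 Δ1=011110 Δ2=011010 | 2Δ
t=4: Δ0=011010 Δ1=111010 | 1Δ
t=5: Δ0=111010 Δ1=011010 | 1Δ

2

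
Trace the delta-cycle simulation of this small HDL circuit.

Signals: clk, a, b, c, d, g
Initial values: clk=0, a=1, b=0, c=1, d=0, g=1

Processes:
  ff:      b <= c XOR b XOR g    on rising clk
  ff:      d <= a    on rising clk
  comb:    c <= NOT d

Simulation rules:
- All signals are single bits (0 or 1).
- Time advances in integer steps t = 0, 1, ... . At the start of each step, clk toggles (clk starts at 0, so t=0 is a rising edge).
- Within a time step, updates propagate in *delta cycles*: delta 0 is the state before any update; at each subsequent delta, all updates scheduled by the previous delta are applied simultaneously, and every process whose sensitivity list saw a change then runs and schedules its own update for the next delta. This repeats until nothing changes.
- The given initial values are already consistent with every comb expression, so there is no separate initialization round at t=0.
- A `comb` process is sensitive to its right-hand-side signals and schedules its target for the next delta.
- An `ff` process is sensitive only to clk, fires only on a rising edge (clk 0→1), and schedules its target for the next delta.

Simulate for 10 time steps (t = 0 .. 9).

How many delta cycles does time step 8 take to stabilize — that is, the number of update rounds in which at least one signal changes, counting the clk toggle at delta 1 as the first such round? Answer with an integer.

t=0 Δ0: b=0 a=1 clk=0 d=0 c=1 g=1
  Δ1: clk:0→1
  Δ2: d:0→1
  Δ3: c:1→0
  (3Δ to stable)
t=1 Δ0: b=0 a=1 clk=1 d=1 c=0 g=1
  Δ1: clk:1→0
  (1Δ to stable)
t=2 Δ0: b=0 a=1 clk=0 d=1 c=0 g=1
  Δ1: clk:0→1
  Δ2: b:0→1
  (2Δ to stable)
t=3 Δ0: b=1 a=1 clk=1 d=1 c=0 g=1
  Δ1: clk:1→0
  (1Δ to stable)
t=4 Δ0: b=1 a=1 clk=0 d=1 c=0 g=1
  Δ1: clk:0→1
  Δ2: b:1→0
  (2Δ to stable)
t=5 Δ0: b=0 a=1 clk=1 d=1 c=0 g=1
  Δ1: clk:1→0
  (1Δ to stable)
t=6 Δ0: b=0 a=1 clk=0 d=1 c=0 g=1
  Δ1: clk:0→1
  Δ2: b:0→1
  (2Δ to stable)
t=7 Δ0: b=1 a=1 clk=1 d=1 c=0 g=1
  Δ1: clk:1→0
  (1Δ to stable)
t=8 Δ0: b=1 a=1 clk=0 d=1 c=0 g=1
  Δ1: clk:0→1
  Δ2: b:1→0
  (2Δ to stable)
t=9 Δ0: b=0 a=1 clk=1 d=1 c=0 g=1
  Δ1: clk:1→0
  (1Δ to stable)

2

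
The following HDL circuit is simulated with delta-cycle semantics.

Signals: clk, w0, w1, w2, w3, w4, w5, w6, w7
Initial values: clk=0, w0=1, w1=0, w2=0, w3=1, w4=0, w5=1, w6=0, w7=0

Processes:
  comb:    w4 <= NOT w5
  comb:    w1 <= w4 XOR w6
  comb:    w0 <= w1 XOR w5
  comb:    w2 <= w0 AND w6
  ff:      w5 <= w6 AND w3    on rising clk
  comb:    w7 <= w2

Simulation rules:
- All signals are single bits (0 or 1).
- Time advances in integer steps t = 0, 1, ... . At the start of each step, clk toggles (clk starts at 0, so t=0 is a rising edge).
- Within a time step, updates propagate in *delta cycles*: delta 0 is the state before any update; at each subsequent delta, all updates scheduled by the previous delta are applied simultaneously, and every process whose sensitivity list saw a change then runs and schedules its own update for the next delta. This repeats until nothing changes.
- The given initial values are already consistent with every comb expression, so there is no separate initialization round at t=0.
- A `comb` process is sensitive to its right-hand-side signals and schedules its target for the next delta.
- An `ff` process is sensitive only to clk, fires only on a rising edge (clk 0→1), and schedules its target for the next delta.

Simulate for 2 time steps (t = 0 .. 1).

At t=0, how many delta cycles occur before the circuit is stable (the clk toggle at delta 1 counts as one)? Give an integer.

[bits: w4,w6,w1,w2,w5,clk,w3,w0,w7]
t=0: Δ0=000010110 Δ1=000011110 Δ2=000001110 Δ3=100001100 Δ4=101001100 Δ5=101001110 | 5Δ
t=1: Δ0=101001110 Δ1=101000110 | 1Δ

5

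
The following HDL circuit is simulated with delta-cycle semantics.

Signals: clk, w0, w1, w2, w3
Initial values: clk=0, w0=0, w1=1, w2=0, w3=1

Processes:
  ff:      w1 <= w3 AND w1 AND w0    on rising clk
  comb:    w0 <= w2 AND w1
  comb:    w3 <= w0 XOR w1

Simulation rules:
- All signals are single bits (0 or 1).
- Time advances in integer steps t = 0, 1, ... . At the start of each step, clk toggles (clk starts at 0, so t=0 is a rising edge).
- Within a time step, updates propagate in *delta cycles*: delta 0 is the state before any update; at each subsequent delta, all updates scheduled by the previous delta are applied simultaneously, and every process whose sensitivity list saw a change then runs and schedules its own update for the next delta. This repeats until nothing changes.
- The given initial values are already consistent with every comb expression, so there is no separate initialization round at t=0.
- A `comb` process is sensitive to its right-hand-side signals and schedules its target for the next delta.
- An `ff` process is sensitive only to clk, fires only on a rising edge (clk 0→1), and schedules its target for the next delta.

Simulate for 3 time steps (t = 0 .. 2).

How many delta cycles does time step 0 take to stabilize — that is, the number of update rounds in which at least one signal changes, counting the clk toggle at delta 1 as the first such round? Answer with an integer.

[bits: w2,w3,clk,w1,w0]
t=0: Δ0=01010 Δ1=01110 Δ2=01100 Δ3=00100 | 3Δ
t=1: Δ0=00100 Δ1=00000 | 1Δ
t=2: Δ0=00000 Δ1=00100 | 1Δ

3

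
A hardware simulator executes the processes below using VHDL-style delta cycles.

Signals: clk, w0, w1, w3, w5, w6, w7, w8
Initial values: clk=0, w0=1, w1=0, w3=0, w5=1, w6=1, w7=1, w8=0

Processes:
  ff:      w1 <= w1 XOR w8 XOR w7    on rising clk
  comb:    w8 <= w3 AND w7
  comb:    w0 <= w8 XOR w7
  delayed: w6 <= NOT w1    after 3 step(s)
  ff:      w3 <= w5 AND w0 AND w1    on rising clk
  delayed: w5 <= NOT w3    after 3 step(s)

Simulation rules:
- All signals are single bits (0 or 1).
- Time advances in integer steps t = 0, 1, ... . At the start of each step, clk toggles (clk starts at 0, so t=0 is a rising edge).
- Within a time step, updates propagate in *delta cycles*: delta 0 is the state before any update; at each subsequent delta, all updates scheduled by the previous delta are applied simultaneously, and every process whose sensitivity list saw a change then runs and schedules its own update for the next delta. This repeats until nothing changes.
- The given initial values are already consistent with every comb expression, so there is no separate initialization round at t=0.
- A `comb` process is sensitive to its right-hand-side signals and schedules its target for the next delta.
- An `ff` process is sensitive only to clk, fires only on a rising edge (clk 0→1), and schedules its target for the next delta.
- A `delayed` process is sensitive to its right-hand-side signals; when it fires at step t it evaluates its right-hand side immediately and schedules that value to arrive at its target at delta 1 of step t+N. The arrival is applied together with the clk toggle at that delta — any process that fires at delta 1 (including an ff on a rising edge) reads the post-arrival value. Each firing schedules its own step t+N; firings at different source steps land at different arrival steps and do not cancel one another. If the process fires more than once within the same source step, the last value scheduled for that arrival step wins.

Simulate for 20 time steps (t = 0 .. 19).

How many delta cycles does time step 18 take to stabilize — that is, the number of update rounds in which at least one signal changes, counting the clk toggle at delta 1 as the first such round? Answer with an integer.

t=0 Δ0: clk=0 w8=0 w0=1 w5=1 w1=0 w6=1 w3=0 w7=1
  Δ1: clk:0→1
  Δ2: w1:0→1
  (2Δ to stable)
t=1 Δ0: clk=1 w8=0 w0=1 w5=1 w1=1 w6=1 w3=0 w7=1
  Δ1: clk:1→0
  (1Δ to stable)
t=2 Δ0: clk=0 w8=0 w0=1 w5=1 w1=1 w6=1 w3=0 w7=1
  Δ1: clk:0→1
  Δ2: w1:1→0, w3:0→1
  Δ3: w8:0→1
  Δ4: w0:1→0
  (4Δ to stable)
t=3 Δ0: clk=1 w8=1 w0=0 w5=1 w1=0 w6=1 w3=1 w7=1
  Δ1: clk:1→0, w6:1→0
  (1Δ to stable)
t=4 Δ0: clk=0 w8=1 w0=0 w5=1 w1=0 w6=0 w3=1 w7=1
  Δ1: clk:0→1
  Δ2: w3:1→0
  Δ3: w8:1→0
  Δ4: w0:0→1
  (4Δ to stable)
t=5 Δ0: clk=1 w8=0 w0=1 w5=1 w1=0 w6=0 w3=0 w7=1
  Δ1: clk:1→0, w5:1→0, w6:0→1
  (1Δ to stable)
t=6 Δ0: clk=0 w8=0 w0=1 w5=0 w1=0 w6=1 w3=0 w7=1
  Δ1: clk:0→1
  Δ2: w1:0→1
  (2Δ to stable)
t=7 Δ0: clk=1 w8=0 w0=1 w5=0 w1=1 w6=1 w3=0 w7=1
  Δ1: clk:1→0, w5:0→1
  (1Δ to stable)
t=8 Δ0: clk=0 w8=0 w0=1 w5=1 w1=1 w6=1 w3=0 w7=1
  Δ1: clk:0→1
  Δ2: w1:1→0, w3:0→1
  Δ3: w8:0→1
  Δ4: w0:1→0
  (4Δ to stable)
t=9 Δ0: clk=1 w8=1 w0=0 w5=1 w1=0 w6=1 w3=1 w7=1
  Δ1: clk:1→0, w6:1→0
  (1Δ to stable)
t=10 Δ0: clk=0 w8=1 w0=0 w5=1 w1=0 w6=0 w3=1 w7=1
  Δ1: clk:0→1
  Δ2: w3:1→0
  Δ3: w8:1→0
  Δ4: w0:0→1
  (4Δ to stable)
t=11 Δ0: clk=1 w8=0 w0=1 w5=1 w1=0 w6=0 w3=0 w7=1
  Δ1: clk:1→0, w5:1→0, w6:0→1
  (1Δ to stable)
t=12 Δ0: clk=0 w8=0 w0=1 w5=0 w1=0 w6=1 w3=0 w7=1
  Δ1: clk:0→1
  Δ2: w1:0→1
  (2Δ to stable)
t=13 Δ0: clk=1 w8=0 w0=1 w5=0 w1=1 w6=1 w3=0 w7=1
  Δ1: clk:1→0, w5:0→1
  (1Δ to stable)
t=14 Δ0: clk=0 w8=0 w0=1 w5=1 w1=1 w6=1 w3=0 w7=1
  Δ1: clk:0→1
  Δ2: w1:1→0, w3:0→1
  Δ3: w8:0→1
  Δ4: w0:1→0
  (4Δ to stable)
t=15 Δ0: clk=1 w8=1 w0=0 w5=1 w1=0 w6=1 w3=1 w7=1
  Δ1: clk:1→0, w6:1→0
  (1Δ to stable)
t=16 Δ0: clk=0 w8=1 w0=0 w5=1 w1=0 w6=0 w3=1 w7=1
  Δ1: clk:0→1
  Δ2: w3:1→0
  Δ3: w8:1→0
  Δ4: w0:0→1
  (4Δ to stable)
t=17 Δ0: clk=1 w8=0 w0=1 w5=1 w1=0 w6=0 w3=0 w7=1
  Δ1: clk:1→0, w5:1→0, w6:0→1
  (1Δ to stable)
t=18 Δ0: clk=0 w8=0 w0=1 w5=0 w1=0 w6=1 w3=0 w7=1
  Δ1: clk:0→1
  Δ2: w1:0→1
  (2Δ to stable)
t=19 Δ0: clk=1 w8=0 w0=1 w5=0 w1=1 w6=1 w3=0 w7=1
  Δ1: clk:1→0, w5:0→1
  (1Δ to stable)

2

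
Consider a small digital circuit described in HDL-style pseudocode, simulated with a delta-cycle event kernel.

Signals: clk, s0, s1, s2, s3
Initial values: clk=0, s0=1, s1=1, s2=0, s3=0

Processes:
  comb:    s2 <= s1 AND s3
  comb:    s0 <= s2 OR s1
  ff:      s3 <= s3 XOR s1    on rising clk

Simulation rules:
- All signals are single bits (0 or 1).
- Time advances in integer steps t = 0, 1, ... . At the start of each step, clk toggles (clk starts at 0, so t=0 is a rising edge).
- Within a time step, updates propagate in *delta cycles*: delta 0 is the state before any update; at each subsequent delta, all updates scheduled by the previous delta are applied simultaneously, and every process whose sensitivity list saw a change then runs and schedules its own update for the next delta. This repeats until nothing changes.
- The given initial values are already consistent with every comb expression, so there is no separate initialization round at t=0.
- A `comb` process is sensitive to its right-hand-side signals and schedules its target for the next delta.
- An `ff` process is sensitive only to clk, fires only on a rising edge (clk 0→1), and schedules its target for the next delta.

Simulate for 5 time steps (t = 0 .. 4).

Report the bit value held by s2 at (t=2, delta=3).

0

[bits: s0,s2,s1,s3,clk]
t=0: Δ0=10100 Δ1=10101 Δ2=10111 Δ3=11111 | 3Δ
t=1: Δ0=11111 Δ1=11110 | 1Δ
t=2: Δ0=11110 Δ1=11111 Δ2=11101 Δ3=10101 | 3Δ
t=3: Δ0=10101 Δ1=10100 | 1Δ
t=4: Δ0=10100 Δ1=10101 Δ2=10111 Δ3=11111 | 3Δ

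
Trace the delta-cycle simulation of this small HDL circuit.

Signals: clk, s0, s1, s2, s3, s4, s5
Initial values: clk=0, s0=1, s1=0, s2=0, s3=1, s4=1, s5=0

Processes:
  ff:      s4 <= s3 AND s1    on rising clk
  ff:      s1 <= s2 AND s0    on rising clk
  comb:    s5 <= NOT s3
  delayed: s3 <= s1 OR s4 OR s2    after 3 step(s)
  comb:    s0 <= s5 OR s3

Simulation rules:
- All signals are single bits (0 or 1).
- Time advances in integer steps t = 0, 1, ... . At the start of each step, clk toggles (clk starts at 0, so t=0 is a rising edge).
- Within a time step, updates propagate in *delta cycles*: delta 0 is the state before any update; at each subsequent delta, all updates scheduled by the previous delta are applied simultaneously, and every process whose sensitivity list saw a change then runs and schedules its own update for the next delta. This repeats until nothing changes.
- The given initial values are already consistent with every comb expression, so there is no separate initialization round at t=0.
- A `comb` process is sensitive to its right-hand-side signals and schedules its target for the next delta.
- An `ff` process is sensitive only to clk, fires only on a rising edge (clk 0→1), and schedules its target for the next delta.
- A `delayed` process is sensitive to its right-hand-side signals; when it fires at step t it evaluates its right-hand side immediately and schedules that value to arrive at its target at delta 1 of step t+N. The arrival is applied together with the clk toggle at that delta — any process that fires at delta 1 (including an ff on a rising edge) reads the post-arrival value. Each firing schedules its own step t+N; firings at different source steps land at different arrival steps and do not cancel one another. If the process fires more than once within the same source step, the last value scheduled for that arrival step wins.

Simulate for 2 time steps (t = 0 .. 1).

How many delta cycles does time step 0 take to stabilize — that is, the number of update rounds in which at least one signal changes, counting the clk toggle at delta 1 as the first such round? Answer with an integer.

2

[bits: s3,s1,s5,s0,s2,s4,clk]
t=0: Δ0=1001010 Δ1=1001011 Δ2=1001001 | 2Δ
t=1: Δ0=1001001 Δ1=1001000 | 1Δ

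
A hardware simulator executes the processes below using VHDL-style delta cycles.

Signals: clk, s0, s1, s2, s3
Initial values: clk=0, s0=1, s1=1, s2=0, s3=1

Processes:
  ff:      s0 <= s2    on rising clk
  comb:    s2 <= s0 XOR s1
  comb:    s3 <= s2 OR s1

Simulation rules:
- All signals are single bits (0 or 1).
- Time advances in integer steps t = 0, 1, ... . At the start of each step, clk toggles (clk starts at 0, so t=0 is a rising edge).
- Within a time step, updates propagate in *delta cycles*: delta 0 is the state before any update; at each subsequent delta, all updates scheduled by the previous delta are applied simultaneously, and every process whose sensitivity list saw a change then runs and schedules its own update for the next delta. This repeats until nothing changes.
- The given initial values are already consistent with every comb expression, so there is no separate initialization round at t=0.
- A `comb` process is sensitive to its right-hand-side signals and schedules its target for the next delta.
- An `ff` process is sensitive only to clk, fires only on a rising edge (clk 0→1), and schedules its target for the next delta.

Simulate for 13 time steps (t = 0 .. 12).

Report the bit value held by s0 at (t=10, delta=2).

1

[bits: clk,s3,s2,s1,s0]
t=0: Δ0=01011 Δ1=11011 Δ2=11010 Δ3=11110 | 3Δ
t=1: Δ0=11110 Δ1=01110 | 1Δ
t=2: Δ0=01110 Δ1=11110 Δ2=11111 Δ3=11011 | 3Δ
t=3: Δ0=11011 Δ1=01011 | 1Δ
t=4: Δ0=01011 Δ1=11011 Δ2=11010 Δ3=11110 | 3Δ
t=5: Δ0=11110 Δ1=01110 | 1Δ
t=6: Δ0=01110 Δ1=11110 Δ2=11111 Δ3=11011 | 3Δ
t=7: Δ0=11011 Δ1=01011 | 1Δ
t=8: Δ0=01011 Δ1=11011 Δ2=11010 Δ3=11110 | 3Δ
t=9: Δ0=11110 Δ1=01110 | 1Δ
t=10: Δ0=01110 Δ1=11110 Δ2=11111 Δ3=11011 | 3Δ
t=11: Δ0=11011 Δ1=01011 | 1Δ
t=12: Δ0=01011 Δ1=11011 Δ2=11010 Δ3=11110 | 3Δ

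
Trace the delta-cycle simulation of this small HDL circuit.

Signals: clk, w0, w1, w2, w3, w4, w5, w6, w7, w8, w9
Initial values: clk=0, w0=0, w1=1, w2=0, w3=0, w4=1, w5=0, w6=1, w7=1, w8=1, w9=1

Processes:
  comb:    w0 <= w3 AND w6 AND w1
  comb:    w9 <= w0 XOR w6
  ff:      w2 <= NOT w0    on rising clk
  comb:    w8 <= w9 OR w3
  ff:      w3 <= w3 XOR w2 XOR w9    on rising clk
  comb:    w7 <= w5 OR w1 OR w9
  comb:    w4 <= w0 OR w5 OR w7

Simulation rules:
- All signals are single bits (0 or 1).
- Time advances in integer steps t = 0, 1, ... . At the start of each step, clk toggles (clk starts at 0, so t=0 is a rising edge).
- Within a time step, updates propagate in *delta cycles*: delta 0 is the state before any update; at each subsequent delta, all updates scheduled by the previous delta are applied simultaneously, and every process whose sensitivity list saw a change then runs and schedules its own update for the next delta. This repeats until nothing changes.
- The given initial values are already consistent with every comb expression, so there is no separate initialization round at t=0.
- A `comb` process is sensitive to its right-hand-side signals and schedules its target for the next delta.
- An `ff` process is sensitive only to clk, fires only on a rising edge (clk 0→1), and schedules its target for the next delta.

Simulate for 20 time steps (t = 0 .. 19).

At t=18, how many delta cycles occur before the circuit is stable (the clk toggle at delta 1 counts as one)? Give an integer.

5

[bits: w7,w1,w4,w5,w3,clk,w8,w2,w6,w0,w9]
t=0: Δ0=11100010101 Δ1=11100110101 Δ2=11101111101 Δ3=11101111111 Δ4=11101111110 | 4Δ
t=1: Δ0=11101111110 Δ1=11101011110 | 1Δ
t=2: Δ0=11101011110 Δ1=11101111110 Δ2=11100110110 Δ3=11100100100 Δ4=11100100101 Δ5=11100110101 | 5Δ
t=3: Δ0=11100110101 Δ1=11100010101 | 1Δ
t=4: Δ0=11100010101 Δ1=11100110101 Δ2=11101111101 Δ3=11101111111 Δ4=11101111110 | 4Δ
t=5: Δ0=11101111110 Δ1=11101011110 | 1Δ
t=6: Δ0=11101011110 Δ1=11101111110 Δ2=11100110110 Δ3=11100100100 Δ4=11100100101 Δ5=11100110101 | 5Δ
t=7: Δ0=11100110101 Δ1=11100010101 | 1Δ
t=8: Δ0=11100010101 Δ1=11100110101 Δ2=11101111101 Δ3=11101111111 Δ4=11101111110 | 4Δ
t=9: Δ0=11101111110 Δ1=11101011110 | 1Δ
t=10: Δ0=11101011110 Δ1=11101111110 Δ2=11100110110 Δ3=11100100100 Δ4=11100100101 Δ5=11100110101 | 5Δ
t=11: Δ0=11100110101 Δ1=11100010101 | 1Δ
t=12: Δ0=11100010101 Δ1=11100110101 Δ2=11101111101 Δ3=11101111111 Δ4=11101111110 | 4Δ
t=13: Δ0=11101111110 Δ1=11101011110 | 1Δ
t=14: Δ0=11101011110 Δ1=11101111110 Δ2=11100110110 Δ3=11100100100 Δ4=11100100101 Δ5=11100110101 | 5Δ
t=15: Δ0=11100110101 Δ1=11100010101 | 1Δ
t=16: Δ0=11100010101 Δ1=11100110101 Δ2=11101111101 Δ3=11101111111 Δ4=11101111110 | 4Δ
t=17: Δ0=11101111110 Δ1=11101011110 | 1Δ
t=18: Δ0=11101011110 Δ1=11101111110 Δ2=11100110110 Δ3=11100100100 Δ4=11100100101 Δ5=11100110101 | 5Δ
t=19: Δ0=11100110101 Δ1=11100010101 | 1Δ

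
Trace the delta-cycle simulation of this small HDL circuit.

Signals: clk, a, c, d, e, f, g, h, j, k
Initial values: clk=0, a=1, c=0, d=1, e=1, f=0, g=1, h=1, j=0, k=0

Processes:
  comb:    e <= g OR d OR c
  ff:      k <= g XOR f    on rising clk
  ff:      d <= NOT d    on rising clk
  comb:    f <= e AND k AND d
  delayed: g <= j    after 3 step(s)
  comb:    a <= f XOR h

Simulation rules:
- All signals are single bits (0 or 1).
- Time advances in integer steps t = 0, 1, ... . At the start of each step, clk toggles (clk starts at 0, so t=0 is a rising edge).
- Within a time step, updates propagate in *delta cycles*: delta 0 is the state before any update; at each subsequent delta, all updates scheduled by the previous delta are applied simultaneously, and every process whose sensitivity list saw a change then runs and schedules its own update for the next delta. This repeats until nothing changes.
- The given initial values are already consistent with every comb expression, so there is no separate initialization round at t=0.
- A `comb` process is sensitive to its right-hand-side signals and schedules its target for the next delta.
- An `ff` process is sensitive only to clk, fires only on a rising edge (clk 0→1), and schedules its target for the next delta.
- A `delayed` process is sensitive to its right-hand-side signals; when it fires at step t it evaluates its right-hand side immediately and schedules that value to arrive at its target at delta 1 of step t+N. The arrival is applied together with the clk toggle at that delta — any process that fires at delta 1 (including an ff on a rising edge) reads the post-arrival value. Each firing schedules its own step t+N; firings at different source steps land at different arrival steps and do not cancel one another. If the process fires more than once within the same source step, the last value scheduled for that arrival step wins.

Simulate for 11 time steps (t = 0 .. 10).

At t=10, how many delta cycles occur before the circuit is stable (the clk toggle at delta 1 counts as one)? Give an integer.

4

t=0 Δ0: clk=0 a=1 c=0 e=1 f=0 k=0 j=0 g=1 d=1 h=1
  Δ1: clk:0→1
  Δ2: k:0→1, d:1→0
  (2Δ to stable)
t=1 Δ0: clk=1 a=1 c=0 e=1 f=0 k=1 j=0 g=1 d=0 h=1
  Δ1: clk:1→0
  (1Δ to stable)
t=2 Δ0: clk=0 a=1 c=0 e=1 f=0 k=1 j=0 g=1 d=0 h=1
  Δ1: clk:0→1
  Δ2: d:0→1
  Δ3: f:0→1
  Δ4: a:1→0
  (4Δ to stable)
t=3 Δ0: clk=1 a=0 c=0 e=1 f=1 k=1 j=0 g=1 d=1 h=1
  Δ1: clk:1→0
  (1Δ to stable)
t=4 Δ0: clk=0 a=0 c=0 e=1 f=1 k=1 j=0 g=1 d=1 h=1
  Δ1: clk:0→1
  Δ2: k:1→0, d:1→0
  Δ3: f:1→0
  Δ4: a:0→1
  (4Δ to stable)
t=5 Δ0: clk=1 a=1 c=0 e=1 f=0 k=0 j=0 g=1 d=0 h=1
  Δ1: clk:1→0
  (1Δ to stable)
t=6 Δ0: clk=0 a=1 c=0 e=1 f=0 k=0 j=0 g=1 d=0 h=1
  Δ1: clk:0→1
  Δ2: k:0→1, d:0→1
  Δ3: f:0→1
  Δ4: a:1→0
  (4Δ to stable)
t=7 Δ0: clk=1 a=0 c=0 e=1 f=1 k=1 j=0 g=1 d=1 h=1
  Δ1: clk:1→0
  (1Δ to stable)
t=8 Δ0: clk=0 a=0 c=0 e=1 f=1 k=1 j=0 g=1 d=1 h=1
  Δ1: clk:0→1
  Δ2: k:1→0, d:1→0
  Δ3: f:1→0
  Δ4: a:0→1
  (4Δ to stable)
t=9 Δ0: clk=1 a=1 c=0 e=1 f=0 k=0 j=0 g=1 d=0 h=1
  Δ1: clk:1→0
  (1Δ to stable)
t=10 Δ0: clk=0 a=1 c=0 e=1 f=0 k=0 j=0 g=1 d=0 h=1
  Δ1: clk:0→1
  Δ2: k:0→1, d:0→1
  Δ3: f:0→1
  Δ4: a:1→0
  (4Δ to stable)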